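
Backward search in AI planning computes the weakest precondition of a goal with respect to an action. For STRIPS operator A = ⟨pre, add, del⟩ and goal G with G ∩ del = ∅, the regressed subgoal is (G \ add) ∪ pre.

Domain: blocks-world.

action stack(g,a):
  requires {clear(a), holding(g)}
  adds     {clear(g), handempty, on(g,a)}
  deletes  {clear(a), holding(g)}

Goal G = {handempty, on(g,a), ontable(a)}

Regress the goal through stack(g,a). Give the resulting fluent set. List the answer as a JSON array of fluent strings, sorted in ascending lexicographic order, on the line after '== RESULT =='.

Compute (G \ add) ∪ pre:
  G ∩ del = {}  (empty — regression defined)
  G \ add = {handempty, on(g,a), ontable(a)} \ {clear(g), handempty, on(g,a)} = {ontable(a)}
  ∪ pre   = {ontable(a)} ∪ {clear(a), holding(g)}
          = {clear(a), holding(g), ontable(a)}

== RESULT ==
["clear(a)", "holding(g)", "ontable(a)"]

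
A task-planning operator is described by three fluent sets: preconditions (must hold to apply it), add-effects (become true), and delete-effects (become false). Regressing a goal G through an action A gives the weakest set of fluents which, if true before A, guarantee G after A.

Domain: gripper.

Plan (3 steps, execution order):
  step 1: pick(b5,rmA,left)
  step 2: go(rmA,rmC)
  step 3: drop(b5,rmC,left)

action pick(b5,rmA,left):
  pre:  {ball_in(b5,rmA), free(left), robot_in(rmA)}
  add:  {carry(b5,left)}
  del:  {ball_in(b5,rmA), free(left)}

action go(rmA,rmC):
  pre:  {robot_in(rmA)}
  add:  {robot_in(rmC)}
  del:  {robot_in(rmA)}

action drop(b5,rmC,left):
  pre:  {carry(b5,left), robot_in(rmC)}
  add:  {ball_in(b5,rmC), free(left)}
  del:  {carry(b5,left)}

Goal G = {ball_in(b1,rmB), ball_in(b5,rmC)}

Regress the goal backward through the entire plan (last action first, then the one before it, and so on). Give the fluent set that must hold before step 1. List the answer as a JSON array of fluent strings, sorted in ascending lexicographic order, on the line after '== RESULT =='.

Regress step by step:
  through step 3 (drop(b5,rmC,left)): drop {ball_in(b5,rmC)}, keep {ball_in(b1,rmB)}, require {carry(b5,left), robot_in(rmC)}
    → {ball_in(b1,rmB), carry(b5,left), robot_in(rmC)}
  through step 2 (go(rmA,rmC)): drop {robot_in(rmC)}, keep {ball_in(b1,rmB), carry(b5,left)}, require {robot_in(rmA)}
    → {ball_in(b1,rmB), carry(b5,left), robot_in(rmA)}
  through step 1 (pick(b5,rmA,left)): drop {carry(b5,left)}, keep {ball_in(b1,rmB), robot_in(rmA)}, require {ball_in(b5,rmA), free(left), robot_in(rmA)}
    → {ball_in(b1,rmB), ball_in(b5,rmA), free(left), robot_in(rmA)}

== RESULT ==
["ball_in(b1,rmB)", "ball_in(b5,rmA)", "free(left)", "robot_in(rmA)"]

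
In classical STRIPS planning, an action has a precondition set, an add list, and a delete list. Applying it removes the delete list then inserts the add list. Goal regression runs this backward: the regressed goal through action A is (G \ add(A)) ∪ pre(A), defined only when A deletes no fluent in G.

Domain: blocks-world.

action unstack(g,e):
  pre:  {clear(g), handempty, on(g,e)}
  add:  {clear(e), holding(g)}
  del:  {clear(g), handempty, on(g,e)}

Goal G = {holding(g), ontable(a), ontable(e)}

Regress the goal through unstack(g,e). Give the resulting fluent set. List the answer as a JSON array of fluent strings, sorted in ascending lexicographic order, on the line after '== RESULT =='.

Compute (G \ add) ∪ pre:
  G ∩ del = {}  (empty — regression defined)
  G \ add = {holding(g), ontable(a), ontable(e)} \ {clear(e), holding(g)} = {ontable(a), ontable(e)}
  ∪ pre   = {ontable(a), ontable(e)} ∪ {clear(g), handempty, on(g,e)}
          = {clear(g), handempty, on(g,e), ontable(a), ontable(e)}

== RESULT ==
["clear(g)", "handempty", "on(g,e)", "ontable(a)", "ontable(e)"]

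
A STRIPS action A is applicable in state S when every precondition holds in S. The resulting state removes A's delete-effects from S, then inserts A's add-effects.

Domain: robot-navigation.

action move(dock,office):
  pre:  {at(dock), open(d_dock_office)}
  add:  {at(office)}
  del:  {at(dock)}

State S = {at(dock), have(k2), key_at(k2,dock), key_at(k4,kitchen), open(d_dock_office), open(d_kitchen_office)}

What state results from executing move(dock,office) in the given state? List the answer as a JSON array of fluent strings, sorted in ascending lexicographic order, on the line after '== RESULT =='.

Compute (S \ del) ∪ add:
  pre ⊆ S: {at(dock), open(d_dock_office)} ⊆ S  — applicable
  S \ del = {have(k2), key_at(k2,dock), key_at(k4,kitchen), open(d_dock_office), open(d_kitchen_office)}
  ∪ add   = {at(office), have(k2), key_at(k2,dock), key_at(k4,kitchen), open(d_dock_office), open(d_kitchen_office)}

== RESULT ==
["at(office)", "have(k2)", "key_at(k2,dock)", "key_at(k4,kitchen)", "open(d_dock_office)", "open(d_kitchen_office)"]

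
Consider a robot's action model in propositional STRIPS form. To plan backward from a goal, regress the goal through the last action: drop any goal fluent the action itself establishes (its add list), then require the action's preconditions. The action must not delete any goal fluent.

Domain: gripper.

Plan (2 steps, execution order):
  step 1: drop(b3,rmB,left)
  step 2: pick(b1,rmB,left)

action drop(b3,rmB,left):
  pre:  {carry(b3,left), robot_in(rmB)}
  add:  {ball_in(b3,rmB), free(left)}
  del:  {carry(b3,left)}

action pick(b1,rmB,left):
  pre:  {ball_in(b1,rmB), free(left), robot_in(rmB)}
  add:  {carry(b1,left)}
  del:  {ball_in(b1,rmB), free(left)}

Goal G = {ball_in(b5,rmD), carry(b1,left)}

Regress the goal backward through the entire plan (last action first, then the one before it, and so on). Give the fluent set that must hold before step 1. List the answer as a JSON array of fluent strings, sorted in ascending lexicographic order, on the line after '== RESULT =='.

Regress step by step:
  through step 2 (pick(b1,rmB,left)): drop {carry(b1,left)}, keep {ball_in(b5,rmD)}, require {ball_in(b1,rmB), free(left), robot_in(rmB)}
    → {ball_in(b1,rmB), ball_in(b5,rmD), free(left), robot_in(rmB)}
  through step 1 (drop(b3,rmB,left)): drop {free(left)}, keep {ball_in(b1,rmB), ball_in(b5,rmD), robot_in(rmB)}, require {carry(b3,left), robot_in(rmB)}
    → {ball_in(b1,rmB), ball_in(b5,rmD), carry(b3,left), robot_in(rmB)}

== RESULT ==
["ball_in(b1,rmB)", "ball_in(b5,rmD)", "carry(b3,left)", "robot_in(rmB)"]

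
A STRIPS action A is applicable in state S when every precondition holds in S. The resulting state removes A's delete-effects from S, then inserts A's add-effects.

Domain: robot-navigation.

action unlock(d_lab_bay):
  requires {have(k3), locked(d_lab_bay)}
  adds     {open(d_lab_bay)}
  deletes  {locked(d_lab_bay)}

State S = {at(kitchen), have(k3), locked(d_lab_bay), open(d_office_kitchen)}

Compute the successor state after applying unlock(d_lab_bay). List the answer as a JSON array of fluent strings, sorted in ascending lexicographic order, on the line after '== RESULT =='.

Progress:
  pre ⊆ S: {have(k3), locked(d_lab_bay)} ⊆ S  — applicable
  S \ del = {at(kitchen), have(k3), open(d_office_kitchen)}
  ∪ add   = {at(kitchen), have(k3), open(d_lab_bay), open(d_office_kitchen)}

== RESULT ==
["at(kitchen)", "have(k3)", "open(d_lab_bay)", "open(d_office_kitchen)"]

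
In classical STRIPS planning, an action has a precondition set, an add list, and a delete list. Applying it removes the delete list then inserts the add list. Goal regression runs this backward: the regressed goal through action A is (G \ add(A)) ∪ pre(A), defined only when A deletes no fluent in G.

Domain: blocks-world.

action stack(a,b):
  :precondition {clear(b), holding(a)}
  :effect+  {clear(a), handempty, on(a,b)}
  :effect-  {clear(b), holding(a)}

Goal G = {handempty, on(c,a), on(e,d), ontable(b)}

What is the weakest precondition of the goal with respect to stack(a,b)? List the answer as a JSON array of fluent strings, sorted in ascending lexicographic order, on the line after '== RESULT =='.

Regress:
  G ∩ del = {}  (empty — regression defined)
  G \ add = {handempty, on(c,a), on(e,d), ontable(b)} \ {clear(a), handempty, on(a,b)} = {on(c,a), on(e,d), ontable(b)}
  ∪ pre   = {on(c,a), on(e,d), ontable(b)} ∪ {clear(b), holding(a)}
          = {clear(b), holding(a), on(c,a), on(e,d), ontable(b)}

== RESULT ==
["clear(b)", "holding(a)", "on(c,a)", "on(e,d)", "ontable(b)"]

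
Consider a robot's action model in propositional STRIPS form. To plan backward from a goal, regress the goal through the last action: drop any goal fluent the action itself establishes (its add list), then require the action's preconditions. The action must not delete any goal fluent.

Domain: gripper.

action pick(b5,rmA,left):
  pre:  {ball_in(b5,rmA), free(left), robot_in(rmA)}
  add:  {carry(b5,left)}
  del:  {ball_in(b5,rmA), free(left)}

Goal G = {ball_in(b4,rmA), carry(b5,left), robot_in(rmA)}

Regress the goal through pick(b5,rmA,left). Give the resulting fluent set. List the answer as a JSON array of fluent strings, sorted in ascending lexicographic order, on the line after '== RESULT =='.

Regress:
  G ∩ del = {}  (empty — regression defined)
  G \ add = {ball_in(b4,rmA), carry(b5,left), robot_in(rmA)} \ {carry(b5,left)} = {ball_in(b4,rmA), robot_in(rmA)}
  ∪ pre   = {ball_in(b4,rmA), robot_in(rmA)} ∪ {ball_in(b5,rmA), free(left), robot_in(rmA)}
          = {ball_in(b4,rmA), ball_in(b5,rmA), free(left), robot_in(rmA)}

== RESULT ==
["ball_in(b4,rmA)", "ball_in(b5,rmA)", "free(left)", "robot_in(rmA)"]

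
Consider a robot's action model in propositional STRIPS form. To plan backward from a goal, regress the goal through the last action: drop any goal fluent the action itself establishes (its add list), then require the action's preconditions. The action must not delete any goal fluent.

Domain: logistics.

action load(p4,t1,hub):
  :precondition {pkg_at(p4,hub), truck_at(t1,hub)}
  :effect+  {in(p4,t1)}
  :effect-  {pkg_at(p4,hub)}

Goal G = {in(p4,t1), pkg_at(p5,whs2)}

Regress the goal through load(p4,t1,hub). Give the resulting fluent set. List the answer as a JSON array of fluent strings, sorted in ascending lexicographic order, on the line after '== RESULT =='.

Regress:
  G ∩ del = {}  (empty — regression defined)
  G \ add = {in(p4,t1), pkg_at(p5,whs2)} \ {in(p4,t1)} = {pkg_at(p5,whs2)}
  ∪ pre   = {pkg_at(p5,whs2)} ∪ {pkg_at(p4,hub), truck_at(t1,hub)}
          = {pkg_at(p4,hub), pkg_at(p5,whs2), truck_at(t1,hub)}

== RESULT ==
["pkg_at(p4,hub)", "pkg_at(p5,whs2)", "truck_at(t1,hub)"]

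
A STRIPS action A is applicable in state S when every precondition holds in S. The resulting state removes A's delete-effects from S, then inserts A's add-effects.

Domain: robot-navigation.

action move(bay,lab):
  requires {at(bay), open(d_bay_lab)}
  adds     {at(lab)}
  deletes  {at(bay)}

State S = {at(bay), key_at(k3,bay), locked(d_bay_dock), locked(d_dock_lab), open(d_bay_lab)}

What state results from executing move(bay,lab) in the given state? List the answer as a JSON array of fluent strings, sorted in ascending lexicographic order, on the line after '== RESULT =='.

Compute (S \ del) ∪ add:
  pre ⊆ S: {at(bay), open(d_bay_lab)} ⊆ S  — applicable
  S \ del = {key_at(k3,bay), locked(d_bay_dock), locked(d_dock_lab), open(d_bay_lab)}
  ∪ add   = {at(lab), key_at(k3,bay), locked(d_bay_dock), locked(d_dock_lab), open(d_bay_lab)}

== RESULT ==
["at(lab)", "key_at(k3,bay)", "locked(d_bay_dock)", "locked(d_dock_lab)", "open(d_bay_lab)"]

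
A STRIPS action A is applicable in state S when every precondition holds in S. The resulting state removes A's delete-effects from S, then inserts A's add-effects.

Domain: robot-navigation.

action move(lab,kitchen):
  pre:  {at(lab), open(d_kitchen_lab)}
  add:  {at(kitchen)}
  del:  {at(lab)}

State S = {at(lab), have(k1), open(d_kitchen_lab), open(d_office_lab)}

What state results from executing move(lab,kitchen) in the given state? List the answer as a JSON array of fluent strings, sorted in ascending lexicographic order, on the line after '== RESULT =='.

Progress:
  pre ⊆ S: {at(lab), open(d_kitchen_lab)} ⊆ S  — applicable
  S \ del = {have(k1), open(d_kitchen_lab), open(d_office_lab)}
  ∪ add   = {at(kitchen), have(k1), open(d_kitchen_lab), open(d_office_lab)}

== RESULT ==
["at(kitchen)", "have(k1)", "open(d_kitchen_lab)", "open(d_office_lab)"]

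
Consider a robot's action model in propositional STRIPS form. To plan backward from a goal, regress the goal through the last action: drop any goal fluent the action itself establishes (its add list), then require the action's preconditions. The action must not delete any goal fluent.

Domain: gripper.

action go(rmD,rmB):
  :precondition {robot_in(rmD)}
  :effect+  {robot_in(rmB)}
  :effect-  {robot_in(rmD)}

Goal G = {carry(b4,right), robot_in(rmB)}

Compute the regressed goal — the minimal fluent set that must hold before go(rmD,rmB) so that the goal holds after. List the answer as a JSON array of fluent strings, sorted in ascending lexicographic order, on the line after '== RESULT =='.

Regress:
  G ∩ del = {}  (empty — regression defined)
  G \ add = {carry(b4,right), robot_in(rmB)} \ {robot_in(rmB)} = {carry(b4,right)}
  ∪ pre   = {carry(b4,right)} ∪ {robot_in(rmD)}
          = {carry(b4,right), robot_in(rmD)}

== RESULT ==
["carry(b4,right)", "robot_in(rmD)"]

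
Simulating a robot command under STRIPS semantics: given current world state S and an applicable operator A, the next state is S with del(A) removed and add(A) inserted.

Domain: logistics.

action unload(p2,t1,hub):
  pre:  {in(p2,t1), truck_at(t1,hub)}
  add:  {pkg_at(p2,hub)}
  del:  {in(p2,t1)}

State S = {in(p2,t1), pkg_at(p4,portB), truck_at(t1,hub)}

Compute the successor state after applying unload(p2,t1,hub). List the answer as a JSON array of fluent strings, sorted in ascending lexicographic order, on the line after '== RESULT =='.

Progress:
  pre ⊆ S: {in(p2,t1), truck_at(t1,hub)} ⊆ S  — applicable
  S \ del = {pkg_at(p4,portB), truck_at(t1,hub)}
  ∪ add   = {pkg_at(p2,hub), pkg_at(p4,portB), truck_at(t1,hub)}

== RESULT ==
["pkg_at(p2,hub)", "pkg_at(p4,portB)", "truck_at(t1,hub)"]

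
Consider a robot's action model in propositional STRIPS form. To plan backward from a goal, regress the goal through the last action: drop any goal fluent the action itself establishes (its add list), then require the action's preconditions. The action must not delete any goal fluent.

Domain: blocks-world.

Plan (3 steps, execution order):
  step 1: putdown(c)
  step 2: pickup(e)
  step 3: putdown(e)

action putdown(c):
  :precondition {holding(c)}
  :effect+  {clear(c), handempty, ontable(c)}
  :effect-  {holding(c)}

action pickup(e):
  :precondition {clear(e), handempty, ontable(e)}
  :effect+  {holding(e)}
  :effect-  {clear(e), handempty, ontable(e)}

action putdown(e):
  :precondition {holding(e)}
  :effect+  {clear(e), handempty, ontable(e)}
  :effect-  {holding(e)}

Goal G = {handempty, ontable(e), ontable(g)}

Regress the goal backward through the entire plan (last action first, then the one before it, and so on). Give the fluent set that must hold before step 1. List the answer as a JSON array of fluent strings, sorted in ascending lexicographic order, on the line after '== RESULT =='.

Regress step by step:
  through step 3 (putdown(e)): drop {handempty, ontable(e)}, keep {ontable(g)}, require {holding(e)}
    → {holding(e), ontable(g)}
  through step 2 (pickup(e)): drop {holding(e)}, keep {ontable(g)}, require {clear(e), handempty, ontable(e)}
    → {clear(e), handempty, ontable(e), ontable(g)}
  through step 1 (putdown(c)): drop {handempty}, keep {clear(e), ontable(e), ontable(g)}, require {holding(c)}
    → {clear(e), holding(c), ontable(e), ontable(g)}

== RESULT ==
["clear(e)", "holding(c)", "ontable(e)", "ontable(g)"]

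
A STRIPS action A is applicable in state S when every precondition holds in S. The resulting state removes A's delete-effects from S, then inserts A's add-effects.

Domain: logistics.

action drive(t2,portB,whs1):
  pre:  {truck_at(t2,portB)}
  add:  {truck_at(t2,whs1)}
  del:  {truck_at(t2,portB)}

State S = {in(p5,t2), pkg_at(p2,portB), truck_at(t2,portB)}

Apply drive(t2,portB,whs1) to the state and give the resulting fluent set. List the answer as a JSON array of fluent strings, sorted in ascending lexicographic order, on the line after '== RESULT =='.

Compute (S \ del) ∪ add:
  pre ⊆ S: {truck_at(t2,portB)} ⊆ S  — applicable
  S \ del = {in(p5,t2), pkg_at(p2,portB)}
  ∪ add   = {in(p5,t2), pkg_at(p2,portB), truck_at(t2,whs1)}

== RESULT ==
["in(p5,t2)", "pkg_at(p2,portB)", "truck_at(t2,whs1)"]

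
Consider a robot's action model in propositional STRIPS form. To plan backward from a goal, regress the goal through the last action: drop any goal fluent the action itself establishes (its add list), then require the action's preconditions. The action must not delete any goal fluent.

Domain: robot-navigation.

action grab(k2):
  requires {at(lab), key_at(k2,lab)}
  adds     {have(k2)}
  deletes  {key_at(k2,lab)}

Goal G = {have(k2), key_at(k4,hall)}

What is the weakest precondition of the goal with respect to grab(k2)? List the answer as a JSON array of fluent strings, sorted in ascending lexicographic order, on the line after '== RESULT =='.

Compute (G \ add) ∪ pre:
  G ∩ del = {}  (empty — regression defined)
  G \ add = {have(k2), key_at(k4,hall)} \ {have(k2)} = {key_at(k4,hall)}
  ∪ pre   = {key_at(k4,hall)} ∪ {at(lab), key_at(k2,lab)}
          = {at(lab), key_at(k2,lab), key_at(k4,hall)}

== RESULT ==
["at(lab)", "key_at(k2,lab)", "key_at(k4,hall)"]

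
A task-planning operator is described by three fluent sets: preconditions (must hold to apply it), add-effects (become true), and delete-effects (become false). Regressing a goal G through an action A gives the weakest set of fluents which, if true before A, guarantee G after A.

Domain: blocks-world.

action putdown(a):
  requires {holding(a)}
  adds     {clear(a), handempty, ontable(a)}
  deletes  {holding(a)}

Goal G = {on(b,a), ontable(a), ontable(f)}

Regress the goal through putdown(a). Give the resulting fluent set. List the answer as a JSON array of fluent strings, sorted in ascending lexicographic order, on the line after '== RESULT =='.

Regress:
  G ∩ del = {}  (empty — regression defined)
  G \ add = {on(b,a), ontable(a), ontable(f)} \ {clear(a), handempty, ontable(a)} = {on(b,a), ontable(f)}
  ∪ pre   = {on(b,a), ontable(f)} ∪ {holding(a)}
          = {holding(a), on(b,a), ontable(f)}

== RESULT ==
["holding(a)", "on(b,a)", "ontable(f)"]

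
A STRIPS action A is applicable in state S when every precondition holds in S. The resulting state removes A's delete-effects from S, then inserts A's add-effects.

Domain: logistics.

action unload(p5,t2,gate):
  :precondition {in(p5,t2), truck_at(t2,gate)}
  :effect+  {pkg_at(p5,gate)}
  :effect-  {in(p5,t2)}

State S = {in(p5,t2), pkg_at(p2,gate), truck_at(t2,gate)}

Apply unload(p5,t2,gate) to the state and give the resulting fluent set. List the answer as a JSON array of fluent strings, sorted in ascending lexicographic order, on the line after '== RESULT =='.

Progress:
  pre ⊆ S: {in(p5,t2), truck_at(t2,gate)} ⊆ S  — applicable
  S \ del = {pkg_at(p2,gate), truck_at(t2,gate)}
  ∪ add   = {pkg_at(p2,gate), pkg_at(p5,gate), truck_at(t2,gate)}

== RESULT ==
["pkg_at(p2,gate)", "pkg_at(p5,gate)", "truck_at(t2,gate)"]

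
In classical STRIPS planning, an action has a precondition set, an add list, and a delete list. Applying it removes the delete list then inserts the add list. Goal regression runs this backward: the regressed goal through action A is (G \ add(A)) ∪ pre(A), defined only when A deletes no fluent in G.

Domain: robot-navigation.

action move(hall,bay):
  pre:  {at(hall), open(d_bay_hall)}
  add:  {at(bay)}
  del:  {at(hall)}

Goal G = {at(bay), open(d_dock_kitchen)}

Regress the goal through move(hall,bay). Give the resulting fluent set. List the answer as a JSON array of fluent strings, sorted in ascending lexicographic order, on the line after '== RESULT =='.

Compute (G \ add) ∪ pre:
  G ∩ del = {}  (empty — regression defined)
  G \ add = {at(bay), open(d_dock_kitchen)} \ {at(bay)} = {open(d_dock_kitchen)}
  ∪ pre   = {open(d_dock_kitchen)} ∪ {at(hall), open(d_bay_hall)}
          = {at(hall), open(d_bay_hall), open(d_dock_kitchen)}

== RESULT ==
["at(hall)", "open(d_bay_hall)", "open(d_dock_kitchen)"]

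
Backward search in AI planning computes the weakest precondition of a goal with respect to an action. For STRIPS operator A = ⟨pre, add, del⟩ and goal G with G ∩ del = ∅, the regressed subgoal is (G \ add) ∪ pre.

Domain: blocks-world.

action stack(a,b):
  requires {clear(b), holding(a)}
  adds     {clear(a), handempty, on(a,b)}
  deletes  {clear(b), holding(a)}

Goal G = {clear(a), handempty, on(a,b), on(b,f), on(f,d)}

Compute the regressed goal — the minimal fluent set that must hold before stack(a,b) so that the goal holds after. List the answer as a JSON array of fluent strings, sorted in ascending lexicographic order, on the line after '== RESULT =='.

Regress:
  G ∩ del = {}  (empty — regression defined)
  G \ add = {clear(a), handempty, on(a,b), on(b,f), on(f,d)} \ {clear(a), handempty, on(a,b)} = {on(b,f), on(f,d)}
  ∪ pre   = {on(b,f), on(f,d)} ∪ {clear(b), holding(a)}
          = {clear(b), holding(a), on(b,f), on(f,d)}

== RESULT ==
["clear(b)", "holding(a)", "on(b,f)", "on(f,d)"]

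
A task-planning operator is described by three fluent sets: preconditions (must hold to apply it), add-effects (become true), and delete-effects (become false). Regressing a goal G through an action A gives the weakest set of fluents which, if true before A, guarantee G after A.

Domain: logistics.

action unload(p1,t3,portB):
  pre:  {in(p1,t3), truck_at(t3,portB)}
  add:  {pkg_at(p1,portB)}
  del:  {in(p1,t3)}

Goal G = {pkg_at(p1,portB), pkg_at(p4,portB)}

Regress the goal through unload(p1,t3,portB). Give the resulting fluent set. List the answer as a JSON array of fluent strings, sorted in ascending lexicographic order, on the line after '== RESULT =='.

Regress:
  G ∩ del = {}  (empty — regression defined)
  G \ add = {pkg_at(p1,portB), pkg_at(p4,portB)} \ {pkg_at(p1,portB)} = {pkg_at(p4,portB)}
  ∪ pre   = {pkg_at(p4,portB)} ∪ {in(p1,t3), truck_at(t3,portB)}
          = {in(p1,t3), pkg_at(p4,portB), truck_at(t3,portB)}

== RESULT ==
["in(p1,t3)", "pkg_at(p4,portB)", "truck_at(t3,portB)"]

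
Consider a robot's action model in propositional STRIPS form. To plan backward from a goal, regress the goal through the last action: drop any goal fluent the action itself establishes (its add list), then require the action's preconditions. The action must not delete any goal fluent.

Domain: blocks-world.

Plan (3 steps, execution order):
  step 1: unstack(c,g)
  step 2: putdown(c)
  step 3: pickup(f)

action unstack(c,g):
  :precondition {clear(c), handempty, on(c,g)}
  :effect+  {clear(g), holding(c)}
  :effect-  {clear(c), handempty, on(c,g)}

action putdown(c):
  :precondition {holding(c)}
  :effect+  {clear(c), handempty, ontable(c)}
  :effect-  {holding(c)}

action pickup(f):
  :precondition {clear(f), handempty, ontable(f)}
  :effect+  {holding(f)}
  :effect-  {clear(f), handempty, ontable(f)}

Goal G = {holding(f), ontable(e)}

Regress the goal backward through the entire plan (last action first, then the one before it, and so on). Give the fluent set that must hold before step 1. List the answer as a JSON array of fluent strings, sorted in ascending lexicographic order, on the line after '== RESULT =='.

Work backward from the goal:
  through step 3 (pickup(f)): drop {holding(f)}, keep {ontable(e)}, require {clear(f), handempty, ontable(f)}
    → {clear(f), handempty, ontable(e), ontable(f)}
  through step 2 (putdown(c)): drop {handempty}, keep {clear(f), ontable(e), ontable(f)}, require {holding(c)}
    → {clear(f), holding(c), ontable(e), ontable(f)}
  through step 1 (unstack(c,g)): drop {holding(c)}, keep {clear(f), ontable(e), ontable(f)}, require {clear(c), handempty, on(c,g)}
    → {clear(c), clear(f), handempty, on(c,g), ontable(e), ontable(f)}

== RESULT ==
["clear(c)", "clear(f)", "handempty", "on(c,g)", "ontable(e)", "ontable(f)"]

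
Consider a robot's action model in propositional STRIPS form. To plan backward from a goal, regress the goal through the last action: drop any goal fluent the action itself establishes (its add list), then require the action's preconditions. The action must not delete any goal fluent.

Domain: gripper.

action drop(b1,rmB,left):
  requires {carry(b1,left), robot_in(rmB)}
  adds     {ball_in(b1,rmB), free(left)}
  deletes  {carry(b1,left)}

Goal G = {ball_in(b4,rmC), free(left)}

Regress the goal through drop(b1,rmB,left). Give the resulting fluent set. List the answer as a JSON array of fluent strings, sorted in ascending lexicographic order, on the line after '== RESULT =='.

Regress:
  G ∩ del = {}  (empty — regression defined)
  G \ add = {ball_in(b4,rmC), free(left)} \ {ball_in(b1,rmB), free(left)} = {ball_in(b4,rmC)}
  ∪ pre   = {ball_in(b4,rmC)} ∪ {carry(b1,left), robot_in(rmB)}
          = {ball_in(b4,rmC), carry(b1,left), robot_in(rmB)}

== RESULT ==
["ball_in(b4,rmC)", "carry(b1,left)", "robot_in(rmB)"]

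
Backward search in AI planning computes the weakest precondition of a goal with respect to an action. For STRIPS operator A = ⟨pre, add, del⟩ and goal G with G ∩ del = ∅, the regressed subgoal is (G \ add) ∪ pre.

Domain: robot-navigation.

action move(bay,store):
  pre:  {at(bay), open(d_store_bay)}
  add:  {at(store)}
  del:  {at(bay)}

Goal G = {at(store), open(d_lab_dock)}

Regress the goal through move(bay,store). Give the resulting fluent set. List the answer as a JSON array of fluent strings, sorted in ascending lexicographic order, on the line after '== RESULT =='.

Compute (G \ add) ∪ pre:
  G ∩ del = {}  (empty — regression defined)
  G \ add = {at(store), open(d_lab_dock)} \ {at(store)} = {open(d_lab_dock)}
  ∪ pre   = {open(d_lab_dock)} ∪ {at(bay), open(d_store_bay)}
          = {at(bay), open(d_lab_dock), open(d_store_bay)}

== RESULT ==
["at(bay)", "open(d_lab_dock)", "open(d_store_bay)"]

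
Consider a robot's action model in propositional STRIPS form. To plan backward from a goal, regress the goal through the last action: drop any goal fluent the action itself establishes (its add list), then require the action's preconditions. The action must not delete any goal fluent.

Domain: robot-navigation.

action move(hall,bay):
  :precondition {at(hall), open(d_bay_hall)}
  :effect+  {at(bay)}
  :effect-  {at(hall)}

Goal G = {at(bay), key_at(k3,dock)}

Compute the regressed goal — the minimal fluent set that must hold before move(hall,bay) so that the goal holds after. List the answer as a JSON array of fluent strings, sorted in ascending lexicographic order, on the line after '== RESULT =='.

Compute (G \ add) ∪ pre:
  G ∩ del = {}  (empty — regression defined)
  G \ add = {at(bay), key_at(k3,dock)} \ {at(bay)} = {key_at(k3,dock)}
  ∪ pre   = {key_at(k3,dock)} ∪ {at(hall), open(d_bay_hall)}
          = {at(hall), key_at(k3,dock), open(d_bay_hall)}

== RESULT ==
["at(hall)", "key_at(k3,dock)", "open(d_bay_hall)"]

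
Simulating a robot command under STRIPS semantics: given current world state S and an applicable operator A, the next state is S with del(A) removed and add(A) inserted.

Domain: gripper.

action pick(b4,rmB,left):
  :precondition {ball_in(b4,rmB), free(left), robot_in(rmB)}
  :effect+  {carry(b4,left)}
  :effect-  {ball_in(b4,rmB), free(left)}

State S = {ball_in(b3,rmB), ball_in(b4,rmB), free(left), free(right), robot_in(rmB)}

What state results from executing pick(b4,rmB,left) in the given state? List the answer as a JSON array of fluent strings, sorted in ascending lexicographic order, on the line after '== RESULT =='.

Compute (S \ del) ∪ add:
  pre ⊆ S: {ball_in(b4,rmB), free(left), robot_in(rmB)} ⊆ S  — applicable
  S \ del = {ball_in(b3,rmB), free(right), robot_in(rmB)}
  ∪ add   = {ball_in(b3,rmB), carry(b4,left), free(right), robot_in(rmB)}

== RESULT ==
["ball_in(b3,rmB)", "carry(b4,left)", "free(right)", "robot_in(rmB)"]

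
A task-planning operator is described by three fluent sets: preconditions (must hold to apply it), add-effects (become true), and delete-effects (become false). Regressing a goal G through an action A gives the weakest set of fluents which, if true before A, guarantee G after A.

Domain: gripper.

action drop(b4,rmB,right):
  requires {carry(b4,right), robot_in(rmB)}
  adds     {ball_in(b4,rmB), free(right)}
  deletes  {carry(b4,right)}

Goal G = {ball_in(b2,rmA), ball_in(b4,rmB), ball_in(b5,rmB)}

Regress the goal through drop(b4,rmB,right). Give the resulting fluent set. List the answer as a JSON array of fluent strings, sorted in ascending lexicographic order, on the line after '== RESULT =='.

Regress:
  G ∩ del = {}  (empty — regression defined)
  G \ add = {ball_in(b2,rmA), ball_in(b4,rmB), ball_in(b5,rmB)} \ {ball_in(b4,rmB), free(right)} = {ball_in(b2,rmA), ball_in(b5,rmB)}
  ∪ pre   = {ball_in(b2,rmA), ball_in(b5,rmB)} ∪ {carry(b4,right), robot_in(rmB)}
          = {ball_in(b2,rmA), ball_in(b5,rmB), carry(b4,right), robot_in(rmB)}

== RESULT ==
["ball_in(b2,rmA)", "ball_in(b5,rmB)", "carry(b4,right)", "robot_in(rmB)"]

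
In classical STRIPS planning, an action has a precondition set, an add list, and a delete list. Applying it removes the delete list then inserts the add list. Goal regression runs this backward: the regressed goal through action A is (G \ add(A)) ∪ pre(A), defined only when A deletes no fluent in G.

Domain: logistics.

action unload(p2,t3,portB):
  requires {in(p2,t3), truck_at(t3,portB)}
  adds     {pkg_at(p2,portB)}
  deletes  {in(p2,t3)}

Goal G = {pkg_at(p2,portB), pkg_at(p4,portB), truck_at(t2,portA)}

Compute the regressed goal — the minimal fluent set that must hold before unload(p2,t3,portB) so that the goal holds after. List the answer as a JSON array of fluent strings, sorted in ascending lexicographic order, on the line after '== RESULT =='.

Regress:
  G ∩ del = {}  (empty — regression defined)
  G \ add = {pkg_at(p2,portB), pkg_at(p4,portB), truck_at(t2,portA)} \ {pkg_at(p2,portB)} = {pkg_at(p4,portB), truck_at(t2,portA)}
  ∪ pre   = {pkg_at(p4,portB), truck_at(t2,portA)} ∪ {in(p2,t3), truck_at(t3,portB)}
          = {in(p2,t3), pkg_at(p4,portB), truck_at(t2,portA), truck_at(t3,portB)}

== RESULT ==
["in(p2,t3)", "pkg_at(p4,portB)", "truck_at(t2,portA)", "truck_at(t3,portB)"]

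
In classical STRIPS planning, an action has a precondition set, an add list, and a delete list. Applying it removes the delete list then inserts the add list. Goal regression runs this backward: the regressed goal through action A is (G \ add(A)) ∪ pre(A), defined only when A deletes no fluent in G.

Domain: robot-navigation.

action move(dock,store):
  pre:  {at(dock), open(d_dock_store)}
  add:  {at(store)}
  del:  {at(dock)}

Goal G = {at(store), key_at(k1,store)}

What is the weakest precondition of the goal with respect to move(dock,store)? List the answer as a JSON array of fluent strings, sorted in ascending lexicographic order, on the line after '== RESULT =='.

Regress:
  G ∩ del = {}  (empty — regression defined)
  G \ add = {at(store), key_at(k1,store)} \ {at(store)} = {key_at(k1,store)}
  ∪ pre   = {key_at(k1,store)} ∪ {at(dock), open(d_dock_store)}
          = {at(dock), key_at(k1,store), open(d_dock_store)}

== RESULT ==
["at(dock)", "key_at(k1,store)", "open(d_dock_store)"]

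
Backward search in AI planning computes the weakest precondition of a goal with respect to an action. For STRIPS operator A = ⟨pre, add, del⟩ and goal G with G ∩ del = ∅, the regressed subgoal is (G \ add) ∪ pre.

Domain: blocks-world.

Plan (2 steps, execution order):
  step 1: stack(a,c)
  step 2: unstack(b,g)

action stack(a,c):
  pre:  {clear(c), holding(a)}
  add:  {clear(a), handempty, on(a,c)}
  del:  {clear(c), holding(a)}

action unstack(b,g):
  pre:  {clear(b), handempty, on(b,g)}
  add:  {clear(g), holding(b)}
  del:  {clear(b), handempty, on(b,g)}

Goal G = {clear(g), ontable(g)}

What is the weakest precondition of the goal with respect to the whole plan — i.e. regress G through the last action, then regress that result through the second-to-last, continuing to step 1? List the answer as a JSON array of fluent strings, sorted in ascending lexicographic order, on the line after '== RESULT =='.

Regress step by step:
  through step 2 (unstack(b,g)): drop {clear(g)}, keep {ontable(g)}, require {clear(b), handempty, on(b,g)}
    → {clear(b), handempty, on(b,g), ontable(g)}
  through step 1 (stack(a,c)): drop {handempty}, keep {clear(b), on(b,g), ontable(g)}, require {clear(c), holding(a)}
    → {clear(b), clear(c), holding(a), on(b,g), ontable(g)}

== RESULT ==
["clear(b)", "clear(c)", "holding(a)", "on(b,g)", "ontable(g)"]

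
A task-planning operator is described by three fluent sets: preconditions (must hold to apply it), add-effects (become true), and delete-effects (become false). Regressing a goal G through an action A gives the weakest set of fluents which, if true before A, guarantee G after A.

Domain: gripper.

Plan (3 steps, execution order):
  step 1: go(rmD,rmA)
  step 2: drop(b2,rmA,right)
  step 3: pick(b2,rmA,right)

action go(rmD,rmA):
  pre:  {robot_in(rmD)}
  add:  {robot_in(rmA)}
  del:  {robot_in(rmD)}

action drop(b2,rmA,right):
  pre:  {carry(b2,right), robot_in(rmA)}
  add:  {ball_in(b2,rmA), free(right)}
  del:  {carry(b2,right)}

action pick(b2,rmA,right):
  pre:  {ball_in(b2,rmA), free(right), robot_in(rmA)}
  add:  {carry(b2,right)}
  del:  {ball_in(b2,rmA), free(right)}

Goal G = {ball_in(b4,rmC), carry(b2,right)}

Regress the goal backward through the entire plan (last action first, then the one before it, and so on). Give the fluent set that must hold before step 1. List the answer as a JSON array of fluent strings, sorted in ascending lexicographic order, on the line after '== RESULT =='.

Work backward from the goal:
  through step 3 (pick(b2,rmA,right)): drop {carry(b2,right)}, keep {ball_in(b4,rmC)}, require {ball_in(b2,rmA), free(right), robot_in(rmA)}
    → {ball_in(b2,rmA), ball_in(b4,rmC), free(right), robot_in(rmA)}
  through step 2 (drop(b2,rmA,right)): drop {ball_in(b2,rmA), free(right)}, keep {ball_in(b4,rmC), robot_in(rmA)}, require {carry(b2,right), robot_in(rmA)}
    → {ball_in(b4,rmC), carry(b2,right), robot_in(rmA)}
  through step 1 (go(rmD,rmA)): drop {robot_in(rmA)}, keep {ball_in(b4,rmC), carry(b2,right)}, require {robot_in(rmD)}
    → {ball_in(b4,rmC), carry(b2,right), robot_in(rmD)}

== RESULT ==
["ball_in(b4,rmC)", "carry(b2,right)", "robot_in(rmD)"]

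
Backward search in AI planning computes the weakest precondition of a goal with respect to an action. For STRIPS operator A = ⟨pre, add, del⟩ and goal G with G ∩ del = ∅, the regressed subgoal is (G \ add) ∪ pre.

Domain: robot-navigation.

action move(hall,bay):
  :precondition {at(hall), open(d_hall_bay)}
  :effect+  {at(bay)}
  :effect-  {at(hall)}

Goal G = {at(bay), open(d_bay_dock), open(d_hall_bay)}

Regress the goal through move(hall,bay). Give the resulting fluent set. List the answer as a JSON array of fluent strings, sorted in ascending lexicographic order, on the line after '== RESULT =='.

Compute (G \ add) ∪ pre:
  G ∩ del = {}  (empty — regression defined)
  G \ add = {at(bay), open(d_bay_dock), open(d_hall_bay)} \ {at(bay)} = {open(d_bay_dock), open(d_hall_bay)}
  ∪ pre   = {open(d_bay_dock), open(d_hall_bay)} ∪ {at(hall), open(d_hall_bay)}
          = {at(hall), open(d_bay_dock), open(d_hall_bay)}

== RESULT ==
["at(hall)", "open(d_bay_dock)", "open(d_hall_bay)"]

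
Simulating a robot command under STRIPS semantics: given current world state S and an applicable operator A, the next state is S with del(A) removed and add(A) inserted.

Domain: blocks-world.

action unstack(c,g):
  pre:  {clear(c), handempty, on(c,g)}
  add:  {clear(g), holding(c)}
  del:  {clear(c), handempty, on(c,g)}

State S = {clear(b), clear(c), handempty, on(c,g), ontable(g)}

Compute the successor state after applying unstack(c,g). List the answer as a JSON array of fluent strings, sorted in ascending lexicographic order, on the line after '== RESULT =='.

Progress:
  pre ⊆ S: {clear(c), handempty, on(c,g)} ⊆ S  — applicable
  S \ del = {clear(b), ontable(g)}
  ∪ add   = {clear(b), clear(g), holding(c), ontable(g)}

== RESULT ==
["clear(b)", "clear(g)", "holding(c)", "ontable(g)"]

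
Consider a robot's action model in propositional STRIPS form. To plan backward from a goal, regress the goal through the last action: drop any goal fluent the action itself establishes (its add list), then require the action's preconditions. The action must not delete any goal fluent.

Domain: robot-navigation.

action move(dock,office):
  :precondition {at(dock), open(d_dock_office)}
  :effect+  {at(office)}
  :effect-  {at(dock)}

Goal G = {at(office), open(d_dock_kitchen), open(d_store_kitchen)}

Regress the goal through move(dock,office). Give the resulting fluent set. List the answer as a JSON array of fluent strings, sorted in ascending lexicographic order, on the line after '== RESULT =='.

Compute (G \ add) ∪ pre:
  G ∩ del = {}  (empty — regression defined)
  G \ add = {at(office), open(d_dock_kitchen), open(d_store_kitchen)} \ {at(office)} = {open(d_dock_kitchen), open(d_store_kitchen)}
  ∪ pre   = {open(d_dock_kitchen), open(d_store_kitchen)} ∪ {at(dock), open(d_dock_office)}
          = {at(dock), open(d_dock_kitchen), open(d_dock_office), open(d_store_kitchen)}

== RESULT ==
["at(dock)", "open(d_dock_kitchen)", "open(d_dock_office)", "open(d_store_kitchen)"]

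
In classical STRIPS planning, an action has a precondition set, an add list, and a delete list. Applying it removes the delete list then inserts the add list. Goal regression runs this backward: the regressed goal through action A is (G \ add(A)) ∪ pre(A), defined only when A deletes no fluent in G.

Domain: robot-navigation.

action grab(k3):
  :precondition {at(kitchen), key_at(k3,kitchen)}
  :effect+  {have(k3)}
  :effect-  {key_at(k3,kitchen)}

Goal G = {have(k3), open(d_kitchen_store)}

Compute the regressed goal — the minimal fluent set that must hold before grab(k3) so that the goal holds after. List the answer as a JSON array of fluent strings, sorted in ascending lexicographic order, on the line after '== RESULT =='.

Compute (G \ add) ∪ pre:
  G ∩ del = {}  (empty — regression defined)
  G \ add = {have(k3), open(d_kitchen_store)} \ {have(k3)} = {open(d_kitchen_store)}
  ∪ pre   = {open(d_kitchen_store)} ∪ {at(kitchen), key_at(k3,kitchen)}
          = {at(kitchen), key_at(k3,kitchen), open(d_kitchen_store)}

== RESULT ==
["at(kitchen)", "key_at(k3,kitchen)", "open(d_kitchen_store)"]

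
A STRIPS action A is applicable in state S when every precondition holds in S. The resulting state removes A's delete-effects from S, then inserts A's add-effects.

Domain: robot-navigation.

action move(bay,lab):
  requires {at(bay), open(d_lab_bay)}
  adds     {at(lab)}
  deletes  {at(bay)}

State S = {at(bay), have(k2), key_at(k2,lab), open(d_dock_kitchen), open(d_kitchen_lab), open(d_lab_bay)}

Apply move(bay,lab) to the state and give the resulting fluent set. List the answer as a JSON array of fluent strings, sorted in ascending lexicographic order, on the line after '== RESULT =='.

Compute (S \ del) ∪ add:
  pre ⊆ S: {at(bay), open(d_lab_bay)} ⊆ S  — applicable
  S \ del = {have(k2), key_at(k2,lab), open(d_dock_kitchen), open(d_kitchen_lab), open(d_lab_bay)}
  ∪ add   = {at(lab), have(k2), key_at(k2,lab), open(d_dock_kitchen), open(d_kitchen_lab), open(d_lab_bay)}

== RESULT ==
["at(lab)", "have(k2)", "key_at(k2,lab)", "open(d_dock_kitchen)", "open(d_kitchen_lab)", "open(d_lab_bay)"]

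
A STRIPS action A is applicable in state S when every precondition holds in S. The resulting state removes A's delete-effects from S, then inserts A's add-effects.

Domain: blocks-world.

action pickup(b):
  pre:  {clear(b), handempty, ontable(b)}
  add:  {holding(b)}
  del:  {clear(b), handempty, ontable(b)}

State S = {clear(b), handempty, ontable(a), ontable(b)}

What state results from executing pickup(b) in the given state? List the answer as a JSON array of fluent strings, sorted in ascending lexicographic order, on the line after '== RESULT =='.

Progress:
  pre ⊆ S: {clear(b), handempty, ontable(b)} ⊆ S  — applicable
  S \ del = {ontable(a)}
  ∪ add   = {holding(b), ontable(a)}

== RESULT ==
["holding(b)", "ontable(a)"]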